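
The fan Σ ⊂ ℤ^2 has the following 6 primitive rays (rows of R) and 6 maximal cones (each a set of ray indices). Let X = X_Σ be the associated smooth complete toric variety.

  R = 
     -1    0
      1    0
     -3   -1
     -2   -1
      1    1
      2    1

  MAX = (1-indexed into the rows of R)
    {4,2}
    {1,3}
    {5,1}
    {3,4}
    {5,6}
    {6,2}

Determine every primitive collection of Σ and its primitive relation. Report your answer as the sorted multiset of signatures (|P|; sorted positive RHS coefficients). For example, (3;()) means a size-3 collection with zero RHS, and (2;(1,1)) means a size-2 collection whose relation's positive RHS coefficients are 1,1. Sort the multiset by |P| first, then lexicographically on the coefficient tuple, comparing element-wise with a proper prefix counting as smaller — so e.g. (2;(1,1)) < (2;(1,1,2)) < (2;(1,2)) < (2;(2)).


Σ has 9 primitive collections:

  P={1,2}:  v_{1} + v_{2} = 0  →  sig = (2;())
  P={4,6}:  v_{4} + v_{6} = 0  →  sig = (2;())
  P={1,4}:  v_{1} + v_{4} = v_{3}  →  sig = (2;(1))
  P={1,6}:  v_{1} + v_{6} = v_{5}  →  sig = (2;(1))
  P={2,3}:  v_{2} + v_{3} = v_{4}  →  sig = (2;(1))
  P={2,5}:  v_{2} + v_{5} = v_{6}  →  sig = (2;(1))
  P={3,6}:  v_{3} + v_{6} = v_{1}  →  sig = (2;(1))
  P={4,5}:  v_{4} + v_{5} = v_{1}  →  sig = (2;(1))
  P={3,5}:  v_{3} + v_{5} = 2·v_{1}  →  sig = (2;(2))

Signatures (|P|; sorted positive RHS coefficients), sorted:
{ (2;()) ×2,  (2;(1)) ×6,  (2;(2)) }


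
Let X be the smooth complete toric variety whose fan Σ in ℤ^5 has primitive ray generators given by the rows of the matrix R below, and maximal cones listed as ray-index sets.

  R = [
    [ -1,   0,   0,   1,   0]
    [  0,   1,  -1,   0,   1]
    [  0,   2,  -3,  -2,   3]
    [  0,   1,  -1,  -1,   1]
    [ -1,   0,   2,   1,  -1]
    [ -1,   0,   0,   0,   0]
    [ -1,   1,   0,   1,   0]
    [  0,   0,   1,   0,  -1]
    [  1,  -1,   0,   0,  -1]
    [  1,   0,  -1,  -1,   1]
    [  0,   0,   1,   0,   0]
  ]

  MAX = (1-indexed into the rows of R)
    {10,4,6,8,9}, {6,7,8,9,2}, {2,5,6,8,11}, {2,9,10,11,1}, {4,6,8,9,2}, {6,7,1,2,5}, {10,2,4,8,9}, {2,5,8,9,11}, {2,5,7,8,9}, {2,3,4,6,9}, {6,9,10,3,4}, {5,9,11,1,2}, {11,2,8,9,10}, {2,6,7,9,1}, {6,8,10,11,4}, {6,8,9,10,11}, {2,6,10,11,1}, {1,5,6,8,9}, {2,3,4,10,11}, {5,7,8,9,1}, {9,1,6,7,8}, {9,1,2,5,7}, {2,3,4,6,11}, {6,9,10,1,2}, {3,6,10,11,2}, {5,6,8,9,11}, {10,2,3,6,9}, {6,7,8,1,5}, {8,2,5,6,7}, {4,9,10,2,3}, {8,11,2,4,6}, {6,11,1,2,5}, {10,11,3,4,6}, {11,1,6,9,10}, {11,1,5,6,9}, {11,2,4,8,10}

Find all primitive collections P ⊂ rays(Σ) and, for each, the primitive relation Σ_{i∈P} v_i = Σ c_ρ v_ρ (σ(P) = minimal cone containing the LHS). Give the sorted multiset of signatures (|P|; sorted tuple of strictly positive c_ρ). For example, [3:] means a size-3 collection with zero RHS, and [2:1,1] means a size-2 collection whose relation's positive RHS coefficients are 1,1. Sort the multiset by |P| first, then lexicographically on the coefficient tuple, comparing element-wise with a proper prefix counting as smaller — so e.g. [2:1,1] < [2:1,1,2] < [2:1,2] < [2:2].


Minimal non-faces — 20 found among 11 rays, 36 max cones:

  P = {5,10}:  v_{5} + v_{10} = v_{11} ; sig = [2:1]
  P = {7,10}:  v_{7} + v_{10} = v_{2} ; sig = [2:1]
  P = {1,4}:  v_{1} + v_{4} = v_{2} + v_{6} ; sig = [2:1,1]
  P = {7,11}:  v_{7} + v_{11} = v_{2} + v_{5} ; sig = [2:1,1]
  P = {3,5}:  v_{3} + v_{5} = v_{2} + v_{4} + v_{6} + v_{11} ; sig = [2:1,1,1,1]
  P = {4,5}:  v_{4} + v_{5} = v_{2} + v_{6} + v_{8} + v_{11} ; sig = [2:1,1,1,1]
  P = {3,7}:  v_{3} + v_{7} = 2·v_{2} + v_{4} + v_{6} ; sig = [2:1,1,2]
  P = {4,7}:  v_{4} + v_{7} = 2·v_{2} + v_{6} + v_{8} ; sig = [2:1,1,2]
  P = {1,3}:  v_{1} + v_{3} = 2·v_{2} + 2·v_{6} + v_{10} ; sig = [2:1,2,2]
  P = {3,8}:  v_{3} + v_{8} = 2·v_{4} ; sig = [2:2]
  P = {1,8,10}:  v_{1} + v_{8} + v_{10} = 0 ; sig = [3:]
  P = {1,2,8}:  v_{1} + v_{2} + v_{8} = v_{7} ; sig = [3:1]
  P = {1,8,11}:  v_{1} + v_{8} + v_{11} = v_{5} ; sig = [3:1]
  P = {3,9,11}:  v_{3} + v_{9} + v_{11} = v_{4} + v_{10} ; sig = [3:1,1]
  P = {4,9,11}:  v_{4} + v_{9} + v_{11} = v_{8} + v_{10} ; sig = [3:1,1]
  P = {2,6,9,11}:  v_{2} + v_{6} + v_{9} + v_{11} = 0 ; sig = [4:]
  P = {2,4,6,10}:  v_{2} + v_{4} + v_{6} + v_{10} = v_{3} ; sig = [4:1]
  P = {2,6,8,10}:  v_{2} + v_{6} + v_{8} + v_{10} = v_{4} ; sig = [4:1]
  P = {2,5,6,9}:  v_{2} + v_{5} + v_{6} + v_{9} = v_{1} + v_{8} ; sig = [4:1,1]
  P = {5,6,7,9}:  v_{5} + v_{6} + v_{7} + v_{9} = 2·v_{1} + 2·v_{8} ; sig = [4:2,2]

Signatures (|P|; sorted positive RHS coefficients), sorted:
    [2:1]
    [2:1]
    [2:1,1]
    [2:1,1]
    [2:1,1,1,1]
    [2:1,1,1,1]
    [2:1,1,2]
    [2:1,1,2]
    [2:1,2,2]
    [2:2]
    [3:]
    [3:1]
    [3:1]
    [3:1,1]
    [3:1,1]
    [4:]
    [4:1]
    [4:1]
    [4:1,1]
    [4:2,2]


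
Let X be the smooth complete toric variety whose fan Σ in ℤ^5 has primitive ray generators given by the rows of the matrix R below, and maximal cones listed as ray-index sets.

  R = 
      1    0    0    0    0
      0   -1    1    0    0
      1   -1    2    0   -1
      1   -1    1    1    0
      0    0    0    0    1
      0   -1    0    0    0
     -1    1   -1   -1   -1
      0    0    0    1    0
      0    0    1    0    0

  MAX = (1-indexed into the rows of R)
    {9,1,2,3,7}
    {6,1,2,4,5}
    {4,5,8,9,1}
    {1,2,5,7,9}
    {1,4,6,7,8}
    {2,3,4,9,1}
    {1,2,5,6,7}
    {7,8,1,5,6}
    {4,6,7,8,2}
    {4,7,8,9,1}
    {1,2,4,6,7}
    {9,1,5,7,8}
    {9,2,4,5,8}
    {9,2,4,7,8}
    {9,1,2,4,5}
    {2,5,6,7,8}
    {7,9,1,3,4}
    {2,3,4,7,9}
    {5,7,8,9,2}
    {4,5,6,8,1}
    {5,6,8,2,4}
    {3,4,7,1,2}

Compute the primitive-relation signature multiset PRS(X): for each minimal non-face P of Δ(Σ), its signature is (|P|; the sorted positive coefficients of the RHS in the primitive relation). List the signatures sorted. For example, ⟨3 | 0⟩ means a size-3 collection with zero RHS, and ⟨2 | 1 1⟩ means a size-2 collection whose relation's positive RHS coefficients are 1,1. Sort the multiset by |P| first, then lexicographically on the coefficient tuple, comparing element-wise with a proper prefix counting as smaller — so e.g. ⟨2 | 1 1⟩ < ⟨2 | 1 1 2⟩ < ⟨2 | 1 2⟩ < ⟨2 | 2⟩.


Primitive collections (7):

  • {6,9}:  v_{6} + v_{9} = v_{2}  ⟹  sig = ⟨2 | 1⟩
  • {3,5}:  v_{3} + v_{5} = v_{1} + v_{2} + v_{9}  ⟹  sig = ⟨2 | 1 1 1⟩
  • {3,6}:  v_{3} + v_{6} = v_{1} + 2·v_{2} + v_{4} + v_{7}  ⟹  sig = ⟨2 | 1 1 1 2⟩
  • {3,8}:  v_{3} + v_{8} = 2·v_{4} + v_{7} + v_{9}  ⟹  sig = ⟨2 | 1 1 2⟩
  • {4,5,7}:  v_{4} + v_{5} + v_{7} = 0  ⟹  sig = ⟨3 | 0⟩
  • {1,2,8}:  v_{1} + v_{2} + v_{8} = v_{4}  ⟹  sig = ⟨3 | 1⟩
  • {1,2,4,7,9}:  v_{1} + v_{2} + v_{4} + v_{7} + v_{9} = v_{3}  ⟹  sig = ⟨5 | 1⟩

Signatures (|P|; sorted positive RHS coefficients), sorted:
{ ⟨2 | 1⟩,  ⟨2 | 1 1 1⟩,  ⟨2 | 1 1 1 2⟩,  ⟨2 | 1 1 2⟩,  ⟨3 | 0⟩,  ⟨3 | 1⟩,  ⟨5 | 1⟩ }


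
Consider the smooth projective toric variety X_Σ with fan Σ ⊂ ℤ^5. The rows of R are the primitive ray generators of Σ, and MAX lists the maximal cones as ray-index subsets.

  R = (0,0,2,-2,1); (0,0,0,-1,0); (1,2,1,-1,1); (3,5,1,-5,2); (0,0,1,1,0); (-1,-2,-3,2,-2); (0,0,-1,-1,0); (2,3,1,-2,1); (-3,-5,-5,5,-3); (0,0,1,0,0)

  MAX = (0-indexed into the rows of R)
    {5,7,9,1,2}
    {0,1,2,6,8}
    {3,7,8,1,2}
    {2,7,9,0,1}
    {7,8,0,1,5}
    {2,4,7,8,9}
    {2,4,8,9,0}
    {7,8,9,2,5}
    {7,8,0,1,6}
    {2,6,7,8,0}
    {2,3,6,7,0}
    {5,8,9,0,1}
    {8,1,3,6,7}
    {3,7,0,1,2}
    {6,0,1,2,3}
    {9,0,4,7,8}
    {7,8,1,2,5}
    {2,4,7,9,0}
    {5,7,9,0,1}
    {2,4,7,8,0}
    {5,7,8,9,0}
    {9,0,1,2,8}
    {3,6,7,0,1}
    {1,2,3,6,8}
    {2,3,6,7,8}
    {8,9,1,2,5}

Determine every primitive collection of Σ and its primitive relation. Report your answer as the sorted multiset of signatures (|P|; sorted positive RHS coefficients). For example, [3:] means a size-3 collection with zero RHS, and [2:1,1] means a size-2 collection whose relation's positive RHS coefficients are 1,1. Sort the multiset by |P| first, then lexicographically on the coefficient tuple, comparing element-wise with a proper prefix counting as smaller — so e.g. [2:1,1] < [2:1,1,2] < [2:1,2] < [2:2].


Primitive collections (14):

  P = {4,6}:  v_{4} + v_{6} = 0  ⟹  sig = [2:]
  P = {1,4}:  v_{1} + v_{4} = v_{9}  ⟹  sig = [2:1]
  P = {6,9}:  v_{6} + v_{9} = v_{1}  ⟹  sig = [2:1]
  P = {3,4}:  v_{3} + v_{4} = v_{1} + v_{2} + v_{7}  ⟹  sig = [2:1,1,1]
  P = {3,9}:  v_{3} + v_{9} = 2·v_{1} + v_{2} + v_{7}  ⟹  sig = [2:1,1,2]
  P = {4,5}:  v_{4} + v_{5} = v_{7} + v_{8} + 2·v_{9}  ⟹  sig = [2:1,1,2]
  P = {5,6}:  v_{5} + v_{6} = 2·v_{1} + v_{7} + v_{8}  ⟹  sig = [2:1,1,2]
  P = {3,5}:  v_{3} + v_{5} = 3·v_{1} + v_{2} + 2·v_{7} + v_{8}  ⟹  sig = [2:1,1,2,3]
  P = {0,2,5}:  v_{0} + v_{2} + v_{5} = v_{1}  ⟹  sig = [3:1]
  P = {0,3,8}:  v_{0} + v_{3} + v_{8} = 2·v_{6}  ⟹  sig = [3:2]
  P = {1,2,6,7}:  v_{1} + v_{2} + v_{6} + v_{7} = v_{3}  ⟹  sig = [4:1]
  P = {1,7,8,9}:  v_{1} + v_{7} + v_{8} + v_{9} = v_{5}  ⟹  sig = [4:1]
  P = {0,2,7,8,9}:  v_{0} + v_{2} + v_{7} + v_{8} + v_{9} = 0  ⟹  sig = [5:]
  P = {0,1,2,7,8}:  v_{0} + v_{1} + v_{2} + v_{7} + v_{8} = v_{6}  ⟹  sig = [5:1]

Signatures (|P|; sorted positive RHS coefficients), sorted:
    [2:]
    [2:1]
    [2:1]
    [2:1,1,1]
    [2:1,1,2]
    [2:1,1,2]
    [2:1,1,2]
    [2:1,1,2,3]
    [3:1]
    [3:2]
    [4:1]
    [4:1]
    [5:]
    [5:1]


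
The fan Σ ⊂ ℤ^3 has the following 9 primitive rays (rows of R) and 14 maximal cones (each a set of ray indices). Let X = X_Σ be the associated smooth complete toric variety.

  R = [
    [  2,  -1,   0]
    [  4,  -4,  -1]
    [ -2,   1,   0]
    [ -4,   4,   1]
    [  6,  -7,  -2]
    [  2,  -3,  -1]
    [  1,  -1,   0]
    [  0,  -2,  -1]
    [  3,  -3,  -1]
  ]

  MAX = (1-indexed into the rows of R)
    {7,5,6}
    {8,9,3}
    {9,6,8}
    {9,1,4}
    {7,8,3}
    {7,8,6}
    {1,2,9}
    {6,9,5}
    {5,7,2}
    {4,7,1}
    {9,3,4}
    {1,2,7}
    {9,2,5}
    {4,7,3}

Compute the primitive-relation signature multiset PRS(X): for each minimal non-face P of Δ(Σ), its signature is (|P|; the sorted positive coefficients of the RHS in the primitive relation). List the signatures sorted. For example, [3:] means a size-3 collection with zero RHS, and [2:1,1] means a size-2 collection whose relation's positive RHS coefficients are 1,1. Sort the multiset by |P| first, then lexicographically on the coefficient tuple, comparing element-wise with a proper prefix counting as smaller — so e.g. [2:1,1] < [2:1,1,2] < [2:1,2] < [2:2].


Σ has 15 primitive collections:

  • {1,3}:  v_{1} + v_{3} = 0 ; sig = [2:]
  • {2,4}:  v_{2} + v_{4} = 0 ; sig = [2:]
  • {1,6}:  v_{1} + v_{6} = v_{2} ; sig = [2:1]
  • {1,8}:  v_{1} + v_{8} = v_{6} ; sig = [2:1]
  • {2,3}:  v_{2} + v_{3} = v_{6} ; sig = [2:1]
  • {2,6}:  v_{2} + v_{6} = v_{5} ; sig = [2:1]
  • {3,6}:  v_{3} + v_{6} = v_{8} ; sig = [2:1]
  • {4,5}:  v_{4} + v_{5} = v_{6} ; sig = [2:1]
  • {4,6}:  v_{4} + v_{6} = v_{3} ; sig = [2:1]
  • {7,9}:  v_{7} + v_{9} = v_{2} ; sig = [2:1]
  • {1,5}:  v_{1} + v_{5} = 2·v_{2} ; sig = [2:2]
  • {2,8}:  v_{2} + v_{8} = 2·v_{6} ; sig = [2:2]
  • {3,5}:  v_{3} + v_{5} = 2·v_{6} ; sig = [2:2]
  • {4,8}:  v_{4} + v_{8} = 2·v_{3} ; sig = [2:2]
  • {5,8}:  v_{5} + v_{8} = 3·v_{6} ; sig = [2:3]

Sorted signature multiset PRS(X):
    [2:]
    [2:]
    [2:1]
    [2:1]
    [2:1]
    [2:1]
    [2:1]
    [2:1]
    [2:1]
    [2:1]
    [2:2]
    [2:2]
    [2:2]
    [2:2]
    [2:3]


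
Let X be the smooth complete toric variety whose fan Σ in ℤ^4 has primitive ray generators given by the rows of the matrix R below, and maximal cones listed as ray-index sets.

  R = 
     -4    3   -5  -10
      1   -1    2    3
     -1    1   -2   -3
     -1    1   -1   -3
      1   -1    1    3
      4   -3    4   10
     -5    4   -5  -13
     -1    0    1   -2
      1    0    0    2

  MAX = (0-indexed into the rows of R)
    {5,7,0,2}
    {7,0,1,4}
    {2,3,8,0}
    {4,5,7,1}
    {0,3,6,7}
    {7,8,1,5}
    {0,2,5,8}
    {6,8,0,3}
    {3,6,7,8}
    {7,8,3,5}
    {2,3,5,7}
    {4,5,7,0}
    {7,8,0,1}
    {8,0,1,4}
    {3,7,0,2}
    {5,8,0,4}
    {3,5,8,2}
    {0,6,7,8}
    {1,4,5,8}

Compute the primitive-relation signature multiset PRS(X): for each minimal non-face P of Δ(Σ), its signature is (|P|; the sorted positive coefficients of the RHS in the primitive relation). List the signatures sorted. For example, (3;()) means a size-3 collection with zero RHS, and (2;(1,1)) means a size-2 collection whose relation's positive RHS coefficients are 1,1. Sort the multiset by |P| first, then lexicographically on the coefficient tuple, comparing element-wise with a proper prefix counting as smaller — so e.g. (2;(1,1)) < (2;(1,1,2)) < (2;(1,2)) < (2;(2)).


Primitive collections (14):

  P = {1,2}:  v_{1} + v_{2} = 0  ⇒ sig = (2;())
  P = {3,4}:  v_{3} + v_{4} = 0  ⇒ sig = (2;())
  P = {5,6}:  v_{5} + v_{6} = v_{3}  ⇒ sig = (2;(1))
  P = {1,3}:  v_{1} + v_{3} = v_{7} + v_{8}  ⇒ sig = (2;(1,1))
  P = {2,4}:  v_{2} + v_{4} = v_{0} + v_{5}  ⇒ sig = (2;(1,1))
  P = {4,6}:  v_{4} + v_{6} = v_{0} + v_{7} + v_{8}  ⇒ sig = (2;(1,1,1))
  P = {2,6}:  v_{2} + v_{6} = v_{0} + 2·v_{3}  ⇒ sig = (2;(1,2))
  P = {1,6}:  v_{1} + v_{6} = v_{0} + 2·v_{7} + 2·v_{8}  ⇒ sig = (2;(1,2,2))
  P = {0,1,5}:  v_{0} + v_{1} + v_{5} = v_{4}  ⇒ sig = (3;(1))
  P = {0,3,5}:  v_{0} + v_{3} + v_{5} = v_{2}  ⇒ sig = (3;(1))
  P = {2,7,8}:  v_{2} + v_{7} + v_{8} = v_{3}  ⇒ sig = (3;(1))
  P = {4,7,8}:  v_{4} + v_{7} + v_{8} = v_{1}  ⇒ sig = (3;(1))
  P = {0,5,7,8}:  v_{0} + v_{5} + v_{7} + v_{8} = 0  ⇒ sig = (4;())
  P = {0,3,7,8}:  v_{0} + v_{3} + v_{7} + v_{8} = v_{6}  ⇒ sig = (4;(1))

Hence PRS(X_Σ) =
    |P|=2: 8 collections, coeffs (), (), (1), (1,1), (1,1), (1,1,1), (1,2), (1,2,2)
    |P|=3: 4 collections, coeffs (1), (1), (1), (1)
    |P|=4: 2 collections, coeffs (), (1)


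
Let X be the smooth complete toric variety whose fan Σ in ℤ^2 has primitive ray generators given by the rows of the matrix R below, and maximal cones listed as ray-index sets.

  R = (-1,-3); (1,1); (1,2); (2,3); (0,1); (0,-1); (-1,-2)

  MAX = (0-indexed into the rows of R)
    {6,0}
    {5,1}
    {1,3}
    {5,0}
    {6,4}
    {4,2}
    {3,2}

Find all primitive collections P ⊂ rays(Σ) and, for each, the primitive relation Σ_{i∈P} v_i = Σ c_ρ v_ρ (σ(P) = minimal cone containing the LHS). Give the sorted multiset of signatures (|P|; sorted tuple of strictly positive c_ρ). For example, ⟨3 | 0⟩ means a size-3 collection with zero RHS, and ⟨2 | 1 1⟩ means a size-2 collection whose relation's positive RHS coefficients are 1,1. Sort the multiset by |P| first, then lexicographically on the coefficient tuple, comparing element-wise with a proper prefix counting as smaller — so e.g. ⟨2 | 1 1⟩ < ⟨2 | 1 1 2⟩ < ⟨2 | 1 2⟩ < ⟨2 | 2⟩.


14 collections generate NE(X_Σ); each relation:

  • {2,6}:  v_{2} + v_{6} = 0 — sig = ⟨2 | 0⟩
  • {4,5}:  v_{4} + v_{5} = 0 — sig = ⟨2 | 0⟩
  • {0,2}:  v_{0} + v_{2} = v_{5} — sig = ⟨2 | 1⟩
  • {0,4}:  v_{0} + v_{4} = v_{6} — sig = ⟨2 | 1⟩
  • {1,2}:  v_{1} + v_{2} = v_{3} — sig = ⟨2 | 1⟩
  • {1,4}:  v_{1} + v_{4} = v_{2} — sig = ⟨2 | 1⟩
  • {1,6}:  v_{1} + v_{6} = v_{5} — sig = ⟨2 | 1⟩
  • {2,5}:  v_{2} + v_{5} = v_{1} — sig = ⟨2 | 1⟩
  • {3,6}:  v_{3} + v_{6} = v_{1} — sig = ⟨2 | 1⟩
  • {5,6}:  v_{5} + v_{6} = v_{0} — sig = ⟨2 | 1⟩
  • {0,3}:  v_{0} + v_{3} = v_{1} + v_{5} — sig = ⟨2 | 1 1⟩
  • {0,1}:  v_{0} + v_{1} = 2·v_{5} — sig = ⟨2 | 2⟩
  • {3,4}:  v_{3} + v_{4} = 2·v_{2} — sig = ⟨2 | 2⟩
  • {3,5}:  v_{3} + v_{5} = 2·v_{1} — sig = ⟨2 | 2⟩

Hence PRS(X_Σ) =
{ ⟨2 | 0⟩ ×2,  ⟨2 | 1⟩ ×8,  ⟨2 | 1 1⟩,  ⟨2 | 2⟩ ×3 }


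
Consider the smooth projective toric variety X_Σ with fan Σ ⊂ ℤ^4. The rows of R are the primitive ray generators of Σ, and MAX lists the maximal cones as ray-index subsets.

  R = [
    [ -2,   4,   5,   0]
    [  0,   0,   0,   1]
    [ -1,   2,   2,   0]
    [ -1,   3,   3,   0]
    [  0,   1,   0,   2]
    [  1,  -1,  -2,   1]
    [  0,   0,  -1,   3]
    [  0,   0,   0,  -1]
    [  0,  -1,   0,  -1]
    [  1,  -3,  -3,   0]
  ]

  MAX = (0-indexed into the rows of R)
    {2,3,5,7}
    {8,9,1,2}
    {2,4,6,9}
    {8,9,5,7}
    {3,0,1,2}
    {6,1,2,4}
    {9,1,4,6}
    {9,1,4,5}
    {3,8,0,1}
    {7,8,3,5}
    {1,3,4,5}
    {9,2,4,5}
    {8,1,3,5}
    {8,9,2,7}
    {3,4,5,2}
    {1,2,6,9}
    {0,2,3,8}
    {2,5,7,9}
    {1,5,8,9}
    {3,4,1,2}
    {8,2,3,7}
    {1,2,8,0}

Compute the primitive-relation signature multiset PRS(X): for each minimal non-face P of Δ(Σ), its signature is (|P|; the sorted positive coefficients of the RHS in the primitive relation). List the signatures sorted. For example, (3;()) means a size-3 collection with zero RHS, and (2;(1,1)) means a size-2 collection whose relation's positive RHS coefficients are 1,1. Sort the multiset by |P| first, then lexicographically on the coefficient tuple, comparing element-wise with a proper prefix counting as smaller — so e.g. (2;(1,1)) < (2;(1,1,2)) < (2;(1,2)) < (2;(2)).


Σ has 17 primitive collections:

  • {1,7}:  v_{1} + v_{7} = 0 — sig = (2;())
  • {3,9}:  v_{3} + v_{9} = 0 — sig = (2;())
  • {4,8}:  v_{4} + v_{8} = v_{1} — sig = (2;(1))
  • {0,5}:  v_{0} + v_{5} = v_{1} + v_{3} — sig = (2;(1,1))
  • {4,7}:  v_{4} + v_{7} = v_{2} + v_{5} — sig = (2;(1,1))
  • {0,7}:  v_{0} + v_{7} = v_{2} + v_{3} + v_{8} — sig = (2;(1,1,1))
  • {0,9}:  v_{0} + v_{9} = v_{1} + v_{2} + v_{8} — sig = (2;(1,1,1))
  • {3,6}:  v_{3} + v_{6} = v_{1} + v_{2} + v_{4} — sig = (2;(1,1,1))
  • {6,7}:  v_{6} + v_{7} = v_{2} + v_{4} + v_{9} — sig = (2;(1,1,1))
  • {0,4}:  v_{0} + v_{4} = 2·v_{1} + v_{2} + v_{3} — sig = (2;(1,1,2))
  • {6,8}:  v_{6} + v_{8} = 2·v_{1} + v_{2} + v_{9} — sig = (2;(1,1,2))
  • {5,6}:  v_{5} + v_{6} = 2·v_{4} + v_{9} — sig = (2;(1,2))
  • {0,6}:  v_{0} + v_{6} = 3·v_{1} + 2·v_{2} — sig = (2;(2,3))
  • {2,5,8}:  v_{2} + v_{5} + v_{8} = 0 — sig = (3;())
  • {1,2,5}:  v_{1} + v_{2} + v_{5} = v_{4} — sig = (3;(1))
  • {1,2,3,8}:  v_{1} + v_{2} + v_{3} + v_{8} = v_{0} — sig = (4;(1))
  • {1,2,4,9}:  v_{1} + v_{2} + v_{4} + v_{9} = v_{6} — sig = (4;(1))

Hence PRS(X_Σ) =
[(2;()), (2;()), (2;(1)), (2;(1,1)), (2;(1,1)), (2;(1,1,1)), (2;(1,1,1)), (2;(1,1,1)), (2;(1,1,1)), (2;(1,1,2)), (2;(1,1,2)), (2;(1,2)), (2;(2,3)), (3;()), (3;(1)), (4;(1)), (4;(1))]


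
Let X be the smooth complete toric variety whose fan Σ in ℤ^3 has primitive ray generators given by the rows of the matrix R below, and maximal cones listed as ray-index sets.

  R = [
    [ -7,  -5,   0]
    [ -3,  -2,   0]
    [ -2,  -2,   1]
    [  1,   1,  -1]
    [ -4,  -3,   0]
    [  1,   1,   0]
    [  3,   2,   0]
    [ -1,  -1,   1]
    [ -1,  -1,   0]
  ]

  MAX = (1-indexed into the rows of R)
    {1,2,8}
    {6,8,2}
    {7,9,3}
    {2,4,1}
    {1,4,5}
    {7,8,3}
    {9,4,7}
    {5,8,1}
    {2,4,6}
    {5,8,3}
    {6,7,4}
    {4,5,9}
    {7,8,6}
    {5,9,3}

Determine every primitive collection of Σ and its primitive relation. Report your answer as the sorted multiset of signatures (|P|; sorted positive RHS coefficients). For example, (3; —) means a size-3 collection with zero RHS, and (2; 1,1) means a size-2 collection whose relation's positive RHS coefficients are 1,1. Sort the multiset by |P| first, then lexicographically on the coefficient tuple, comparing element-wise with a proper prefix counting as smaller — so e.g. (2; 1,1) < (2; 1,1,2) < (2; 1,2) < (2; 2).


|primitive collections| = 15. Relations:

  {2,7}:  v_{2} + v_{7} = 0  so sig = (2; —)
  {4,8}:  v_{4} + v_{8} = 0  so sig = (2; —)
  {6,9}:  v_{6} + v_{9} = 0  so sig = (2; —)
  {1,7}:  v_{1} + v_{7} = v_{5}  so sig = (2; 1)
  {2,5}:  v_{2} + v_{5} = v_{1}  so sig = (2; 1)
  {2,9}:  v_{2} + v_{9} = v_{5}  so sig = (2; 1)
  {3,4}:  v_{3} + v_{4} = v_{9}  so sig = (2; 1)
  {3,6}:  v_{3} + v_{6} = v_{8}  so sig = (2; 1)
  {5,6}:  v_{5} + v_{6} = v_{2}  so sig = (2; 1)
  {5,7}:  v_{5} + v_{7} = v_{9}  so sig = (2; 1)
  {8,9}:  v_{8} + v_{9} = v_{3}  so sig = (2; 1)
  {2,3}:  v_{2} + v_{3} = v_{5} + v_{8}  so sig = (2; 1,1)
  {1,3}:  v_{1} + v_{3} = 2·v_{5} + v_{8}  so sig = (2; 1,2)
  {1,6}:  v_{1} + v_{6} = 2·v_{2}  so sig = (2; 2)
  {1,9}:  v_{1} + v_{9} = 2·v_{5}  so sig = (2; 2)

Hence PRS(X_Σ) =
    |P|=2: 15 collections, coeffs (), (), (), (1), (1), (1), (1), (1), (1), (1), (1), (1,1), (1,2), (2), (2)


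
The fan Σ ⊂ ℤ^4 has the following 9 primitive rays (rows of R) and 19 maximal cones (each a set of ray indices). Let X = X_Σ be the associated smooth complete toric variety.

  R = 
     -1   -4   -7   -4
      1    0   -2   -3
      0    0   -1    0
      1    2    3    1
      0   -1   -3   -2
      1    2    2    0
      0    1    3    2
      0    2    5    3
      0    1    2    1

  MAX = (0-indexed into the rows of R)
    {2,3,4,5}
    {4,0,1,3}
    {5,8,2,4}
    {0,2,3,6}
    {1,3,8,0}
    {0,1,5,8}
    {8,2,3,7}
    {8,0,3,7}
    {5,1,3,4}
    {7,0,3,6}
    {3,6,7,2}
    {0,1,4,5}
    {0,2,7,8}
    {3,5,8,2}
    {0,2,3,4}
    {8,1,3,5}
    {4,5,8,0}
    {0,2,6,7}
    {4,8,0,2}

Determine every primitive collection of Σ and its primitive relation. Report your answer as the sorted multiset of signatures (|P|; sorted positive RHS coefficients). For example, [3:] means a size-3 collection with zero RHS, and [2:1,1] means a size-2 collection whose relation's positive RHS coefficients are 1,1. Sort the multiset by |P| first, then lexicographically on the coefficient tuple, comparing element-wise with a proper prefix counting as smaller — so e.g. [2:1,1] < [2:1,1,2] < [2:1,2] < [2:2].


Δ(Σ) — 9 vertices, 14 min non-faces:

  {4,6}:  v_{4} + v_{6} = 0  ⟹  sig = [2:]
  {4,7}:  v_{4} + v_{7} = v_{8}  ⟹  sig = [2:1]
  {6,8}:  v_{6} + v_{8} = v_{7}  ⟹  sig = [2:1]
  {5,6}:  v_{5} + v_{6} = v_{3} + v_{8}  ⟹  sig = [2:1,1]
  {1,6}:  v_{1} + v_{6} = v_{0} + 2·v_{3} + v_{8}  ⟹  sig = [2:1,1,2]
  {1,2}:  v_{1} + v_{2} = v_{3} + 2·v_{4}  ⟹  sig = [2:1,2]
  {5,7}:  v_{5} + v_{7} = v_{3} + 2·v_{8}  ⟹  sig = [2:1,2]
  {1,7}:  v_{1} + v_{7} = v_{0} + 2·v_{3} + 2·v_{8}  ⟹  sig = [2:1,2,2]
  {0,3,5}:  v_{0} + v_{3} + v_{5} = v_{1}  ⟹  sig = [3:1]
  {3,4,8}:  v_{3} + v_{4} + v_{8} = v_{5}  ⟹  sig = [3:1]
  {1,4,8}:  v_{1} + v_{4} + v_{8} = v_{0} + 2·v_{5}  ⟹  sig = [3:1,2]
  {0,2,5}:  v_{0} + v_{2} + v_{5} = 2·v_{4}  ⟹  sig = [3:2]
  {0,2,3,7}:  v_{0} + v_{2} + v_{3} + v_{7} = 0  ⟹  sig = [4:]
  {0,2,3,8}:  v_{0} + v_{2} + v_{3} + v_{8} = v_{4}  ⟹  sig = [4:1]

Sorted signature multiset PRS(X):
    |P|=2: 8 collections, coeffs (), (1), (1), (1,1), (1,1,2), (1,2), (1,2), (1,2,2)
    |P|=3: 4 collections, coeffs (1), (1), (1,2), (2)
    |P|=4: 2 collections, coeffs (), (1)


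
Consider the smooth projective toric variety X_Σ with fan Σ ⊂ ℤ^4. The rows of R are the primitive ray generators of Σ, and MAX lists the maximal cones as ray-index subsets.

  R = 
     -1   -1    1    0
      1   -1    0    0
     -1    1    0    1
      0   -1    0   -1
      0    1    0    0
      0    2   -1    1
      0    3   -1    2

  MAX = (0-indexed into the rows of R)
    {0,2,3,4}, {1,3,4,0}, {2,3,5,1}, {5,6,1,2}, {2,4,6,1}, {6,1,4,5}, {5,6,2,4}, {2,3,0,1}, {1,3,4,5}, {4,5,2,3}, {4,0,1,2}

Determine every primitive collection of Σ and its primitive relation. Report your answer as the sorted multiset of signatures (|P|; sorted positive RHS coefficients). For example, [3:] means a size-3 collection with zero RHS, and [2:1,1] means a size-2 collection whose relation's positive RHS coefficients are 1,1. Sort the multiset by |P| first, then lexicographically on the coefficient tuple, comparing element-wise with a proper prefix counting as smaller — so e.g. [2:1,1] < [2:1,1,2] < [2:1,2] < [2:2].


Δ(Σ) — 7 vertices, 5 min non-faces:

  {0,5}:  v_{0} + v_{5} = v_{2}  ⟹  sig = [2:1]
  {3,6}:  v_{3} + v_{6} = v_{5}  ⟹  sig = [2:1]
  {0,6}:  v_{0} + v_{6} = v_{1} + 2·v_{2} + v_{4}  ⟹  sig = [2:1,1,2]
  {1,2,3,4}:  v_{1} + v_{2} + v_{3} + v_{4} = 0  ⟹  sig = [4:]
  {1,2,4,5}:  v_{1} + v_{2} + v_{4} + v_{5} = v_{6}  ⟹  sig = [4:1]

Hence PRS(X_Σ) =
{ [2:1] ×2,  [2:1,1,2],  [4:],  [4:1] }


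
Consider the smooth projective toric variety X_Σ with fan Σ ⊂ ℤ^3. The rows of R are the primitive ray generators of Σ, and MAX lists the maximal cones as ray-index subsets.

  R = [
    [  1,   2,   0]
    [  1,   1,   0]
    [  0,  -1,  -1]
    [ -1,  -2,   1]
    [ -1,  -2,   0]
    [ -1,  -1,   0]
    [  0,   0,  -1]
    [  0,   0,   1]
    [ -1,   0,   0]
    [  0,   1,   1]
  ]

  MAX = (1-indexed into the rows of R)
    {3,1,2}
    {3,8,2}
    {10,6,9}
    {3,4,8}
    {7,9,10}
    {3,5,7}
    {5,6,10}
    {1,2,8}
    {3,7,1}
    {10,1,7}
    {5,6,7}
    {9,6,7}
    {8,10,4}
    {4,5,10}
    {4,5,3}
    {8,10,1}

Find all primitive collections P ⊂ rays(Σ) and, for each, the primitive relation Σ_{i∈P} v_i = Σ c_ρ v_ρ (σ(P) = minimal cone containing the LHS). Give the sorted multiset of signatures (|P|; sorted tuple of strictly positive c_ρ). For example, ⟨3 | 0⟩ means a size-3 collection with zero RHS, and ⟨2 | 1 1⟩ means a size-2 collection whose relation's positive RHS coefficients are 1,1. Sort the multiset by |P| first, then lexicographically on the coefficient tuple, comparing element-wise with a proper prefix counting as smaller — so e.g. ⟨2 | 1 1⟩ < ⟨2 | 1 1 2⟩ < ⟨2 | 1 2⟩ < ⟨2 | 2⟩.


The 24 primitive collections of Σ (r=10, n=3):

  • {1,5}:  v_{1} + v_{5} = 0 — sig = ⟨2 | 0⟩
  • {2,6}:  v_{2} + v_{6} = 0 — sig = ⟨2 | 0⟩
  • {3,10}:  v_{3} + v_{10} = 0 — sig = ⟨2 | 0⟩
  • {7,8}:  v_{7} + v_{8} = 0 — sig = ⟨2 | 0⟩
  • {1,4}:  v_{1} + v_{4} = v_{8} — sig = ⟨2 | 1⟩
  • {4,7}:  v_{4} + v_{7} = v_{5} — sig = ⟨2 | 1⟩
  • {5,8}:  v_{5} + v_{8} = v_{4} — sig = ⟨2 | 1⟩
  • {1,6}:  v_{1} + v_{6} = v_{7} + v_{10} — sig = ⟨2 | 1 1⟩
  • {2,5}:  v_{2} + v_{5} = v_{3} + v_{8} — sig = ⟨2 | 1 1⟩
  • {2,7}:  v_{2} + v_{7} = v_{1} + v_{3} — sig = ⟨2 | 1 1⟩
  • {2,9}:  v_{2} + v_{9} = v_{7} + v_{10} — sig = ⟨2 | 1 1⟩
  • {2,10}:  v_{2} + v_{10} = v_{1} + v_{8} — sig = ⟨2 | 1 1⟩
  • {3,6}:  v_{3} + v_{6} = v_{5} + v_{7} — sig = ⟨2 | 1 1⟩
  • {3,9}:  v_{3} + v_{9} = v_{6} + v_{7} — sig = ⟨2 | 1 1⟩
  • {6,8}:  v_{6} + v_{8} = v_{5} + v_{10} — sig = ⟨2 | 1 1⟩
  • {8,9}:  v_{8} + v_{9} = v_{6} + v_{10} — sig = ⟨2 | 1 1⟩
  • {4,9}:  v_{4} + v_{9} = v_{5} + v_{6} + v_{10} — sig = ⟨2 | 1 1 1⟩
  • {2,4}:  v_{2} + v_{4} = v_{3} + 2·v_{8} — sig = ⟨2 | 1 2⟩
  • {4,6}:  v_{4} + v_{6} = 2·v_{5} + v_{10} — sig = ⟨2 | 1 2⟩
  • {5,9}:  v_{5} + v_{9} = 2·v_{6} — sig = ⟨2 | 2⟩
  • {1,9}:  v_{1} + v_{9} = 2·v_{7} + 2·v_{10} — sig = ⟨2 | 2 2⟩
  • {1,3,8}:  v_{1} + v_{3} + v_{8} = v_{2} — sig = ⟨3 | 1⟩
  • {5,7,10}:  v_{5} + v_{7} + v_{10} = v_{6} — sig = ⟨3 | 1⟩
  • {6,7,10}:  v_{6} + v_{7} + v_{10} = v_{9} — sig = ⟨3 | 1⟩

Signatures (|P|; sorted positive RHS coefficients), sorted:
{ ⟨2 | 0⟩ ×4,  ⟨2 | 1⟩ ×3,  ⟨2 | 1 1⟩ ×9,  ⟨2 | 1 1 1⟩,  ⟨2 | 1 2⟩ ×2,  ⟨2 | 2⟩,  ⟨2 | 2 2⟩,  ⟨3 | 1⟩ ×3 }


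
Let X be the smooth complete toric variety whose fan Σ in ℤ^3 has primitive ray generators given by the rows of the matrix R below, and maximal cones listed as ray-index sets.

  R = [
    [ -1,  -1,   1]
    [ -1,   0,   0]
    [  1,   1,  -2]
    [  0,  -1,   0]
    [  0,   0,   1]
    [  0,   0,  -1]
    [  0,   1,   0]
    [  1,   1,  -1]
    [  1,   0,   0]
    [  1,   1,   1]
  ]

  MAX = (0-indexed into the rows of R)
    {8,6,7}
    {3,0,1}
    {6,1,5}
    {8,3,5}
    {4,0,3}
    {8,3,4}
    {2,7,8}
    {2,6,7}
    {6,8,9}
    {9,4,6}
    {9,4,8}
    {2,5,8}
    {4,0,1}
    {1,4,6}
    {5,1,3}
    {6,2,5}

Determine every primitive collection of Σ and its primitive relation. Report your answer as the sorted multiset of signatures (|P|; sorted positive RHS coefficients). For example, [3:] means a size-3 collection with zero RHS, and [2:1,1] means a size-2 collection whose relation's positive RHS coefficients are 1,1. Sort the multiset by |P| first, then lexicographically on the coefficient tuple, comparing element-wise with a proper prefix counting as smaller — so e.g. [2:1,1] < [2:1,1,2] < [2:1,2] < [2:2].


Σ has 25 primitive collections:

  P={0,7}:  v_{0} + v_{7} = 0  ⟹  sig = [2:]
  P={1,8}:  v_{1} + v_{8} = 0  ⟹  sig = [2:]
  P={3,6}:  v_{3} + v_{6} = 0  ⟹  sig = [2:]
  P={4,5}:  v_{4} + v_{5} = 0  ⟹  sig = [2:]
  P={0,2}:  v_{0} + v_{2} = v_{5}  ⟹  sig = [2:1]
  P={2,4}:  v_{2} + v_{4} = v_{7}  ⟹  sig = [2:1]
  P={5,7}:  v_{5} + v_{7} = v_{2}  ⟹  sig = [2:1]
  P={0,5}:  v_{0} + v_{5} = v_{1} + v_{3}  ⟹  sig = [2:1,1]
  P={0,6}:  v_{0} + v_{6} = v_{1} + v_{4}  ⟹  sig = [2:1,1]
  P={0,8}:  v_{0} + v_{8} = v_{3} + v_{4}  ⟹  sig = [2:1,1]
  P={1,7}:  v_{1} + v_{7} = v_{5} + v_{6}  ⟹  sig = [2:1,1]
  P={1,9}:  v_{1} + v_{9} = v_{4} + v_{6}  ⟹  sig = [2:1,1]
  P={3,7}:  v_{3} + v_{7} = v_{5} + v_{8}  ⟹  sig = [2:1,1]
  P={3,9}:  v_{3} + v_{9} = v_{4} + v_{8}  ⟹  sig = [2:1,1]
  P={4,7}:  v_{4} + v_{7} = v_{6} + v_{8}  ⟹  sig = [2:1,1]
  P={5,9}:  v_{5} + v_{9} = v_{6} + v_{8}  ⟹  sig = [2:1,1]
  P={2,9}:  v_{2} + v_{9} = v_{6} + v_{7} + v_{8}  ⟹  sig = [2:1,1,1]
  P={1,2}:  v_{1} + v_{2} = 2·v_{5} + v_{6}  ⟹  sig = [2:1,2]
  P={2,3}:  v_{2} + v_{3} = 2·v_{5} + v_{8}  ⟹  sig = [2:1,2]
  P={0,9}:  v_{0} + v_{9} = 2·v_{4}  ⟹  sig = [2:2]
  P={7,9}:  v_{7} + v_{9} = 2·v_{6} + 2·v_{8}  ⟹  sig = [2:2,2]
  P={1,3,4}:  v_{1} + v_{3} + v_{4} = v_{0}  ⟹  sig = [3:1]
  P={4,6,8}:  v_{4} + v_{6} + v_{8} = v_{9}  ⟹  sig = [3:1]
  P={5,6,8}:  v_{5} + v_{6} + v_{8} = v_{7}  ⟹  sig = [3:1]
  P={2,6,8}:  v_{2} + v_{6} + v_{8} = 2·v_{7}  ⟹  sig = [3:2]

Signatures (|P|; sorted positive RHS coefficients), sorted:
[[2:], [2:], [2:], [2:], [2:1], [2:1], [2:1], [2:1,1], [2:1,1], [2:1,1], [2:1,1], [2:1,1], [2:1,1], [2:1,1], [2:1,1], [2:1,1], [2:1,1,1], [2:1,2], [2:1,2], [2:2], [2:2,2], [3:1], [3:1], [3:1], [3:2]]


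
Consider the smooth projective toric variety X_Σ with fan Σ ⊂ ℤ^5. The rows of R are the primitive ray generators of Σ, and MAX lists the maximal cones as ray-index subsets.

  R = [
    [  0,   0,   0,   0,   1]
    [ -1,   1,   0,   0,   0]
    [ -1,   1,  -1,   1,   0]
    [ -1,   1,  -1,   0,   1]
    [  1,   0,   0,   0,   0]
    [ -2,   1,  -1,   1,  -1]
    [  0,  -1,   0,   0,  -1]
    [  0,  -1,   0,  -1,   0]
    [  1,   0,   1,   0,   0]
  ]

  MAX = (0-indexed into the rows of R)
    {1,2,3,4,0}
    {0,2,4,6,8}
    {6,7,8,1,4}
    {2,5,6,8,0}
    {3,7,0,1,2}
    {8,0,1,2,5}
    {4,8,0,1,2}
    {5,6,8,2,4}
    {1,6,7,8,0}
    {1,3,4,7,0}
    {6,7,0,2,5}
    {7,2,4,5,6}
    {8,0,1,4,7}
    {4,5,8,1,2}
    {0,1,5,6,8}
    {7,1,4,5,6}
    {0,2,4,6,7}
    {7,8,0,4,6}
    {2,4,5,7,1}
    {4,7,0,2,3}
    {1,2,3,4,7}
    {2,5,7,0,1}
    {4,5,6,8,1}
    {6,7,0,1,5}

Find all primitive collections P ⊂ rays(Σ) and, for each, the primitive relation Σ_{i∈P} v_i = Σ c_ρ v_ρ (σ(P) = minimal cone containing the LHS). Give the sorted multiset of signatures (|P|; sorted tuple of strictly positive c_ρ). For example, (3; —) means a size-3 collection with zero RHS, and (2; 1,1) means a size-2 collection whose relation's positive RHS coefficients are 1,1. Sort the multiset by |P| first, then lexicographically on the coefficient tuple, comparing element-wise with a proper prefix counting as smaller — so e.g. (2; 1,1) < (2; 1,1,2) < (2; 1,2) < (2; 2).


Primitive collections (9):

  P={3,6}:  v_{3} + v_{6} = v_{2} + v_{7}  so sig = (2; 1,1)
  P={3,8}:  v_{3} + v_{8} = v_{0} + v_{1} + v_{4}  so sig = (2; 1,1,1)
  P={3,5}:  v_{3} + v_{5} = v_{1} + 2·v_{2} + v_{7}  so sig = (2; 1,1,2)
  P={2,7,8}:  v_{2} + v_{7} + v_{8} = 0  so sig = (3; —)
  P={0,4,5}:  v_{0} + v_{4} + v_{5} = v_{2}  so sig = (3; 1)
  P={1,2,6}:  v_{1} + v_{2} + v_{6} = v_{5}  so sig = (3; 1)
  P={5,7,8}:  v_{5} + v_{7} + v_{8} = v_{1} + v_{6}  so sig = (3; 1,1)
  P={0,1,4,6}:  v_{0} + v_{1} + v_{4} + v_{6} = 0  so sig = (4; —)
  P={0,1,2,4,7}:  v_{0} + v_{1} + v_{2} + v_{4} + v_{7} = v_{3}  so sig = (5; 1)

Hence PRS(X_Σ) =
[(2; 1,1), (2; 1,1,1), (2; 1,1,2), (3; —), (3; 1), (3; 1), (3; 1,1), (4; —), (5; 1)]


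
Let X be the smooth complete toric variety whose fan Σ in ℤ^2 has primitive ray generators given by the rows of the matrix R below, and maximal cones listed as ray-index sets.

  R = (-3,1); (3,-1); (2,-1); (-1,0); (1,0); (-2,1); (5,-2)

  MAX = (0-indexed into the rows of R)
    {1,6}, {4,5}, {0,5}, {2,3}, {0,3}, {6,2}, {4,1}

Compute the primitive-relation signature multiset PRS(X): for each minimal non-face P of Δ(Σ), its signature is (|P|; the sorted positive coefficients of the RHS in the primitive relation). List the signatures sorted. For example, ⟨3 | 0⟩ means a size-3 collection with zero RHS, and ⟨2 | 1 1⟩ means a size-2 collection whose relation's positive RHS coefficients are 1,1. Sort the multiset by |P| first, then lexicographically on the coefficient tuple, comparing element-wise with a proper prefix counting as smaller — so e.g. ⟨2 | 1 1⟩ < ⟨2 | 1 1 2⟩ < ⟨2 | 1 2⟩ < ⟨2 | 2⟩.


The 14 primitive collections of Σ (r=7, n=2):

  P={0,1}:  v_{0} + v_{1} = 0  so sig = ⟨2 | 0⟩
  P={2,5}:  v_{2} + v_{5} = 0  so sig = ⟨2 | 0⟩
  P={3,4}:  v_{3} + v_{4} = 0  so sig = ⟨2 | 0⟩
  P={0,2}:  v_{0} + v_{2} = v_{3}  so sig = ⟨2 | 1⟩
  P={0,4}:  v_{0} + v_{4} = v_{5}  so sig = ⟨2 | 1⟩
  P={0,6}:  v_{0} + v_{6} = v_{2}  so sig = ⟨2 | 1⟩
  P={1,2}:  v_{1} + v_{2} = v_{6}  so sig = ⟨2 | 1⟩
  P={1,3}:  v_{1} + v_{3} = v_{2}  so sig = ⟨2 | 1⟩
  P={1,5}:  v_{1} + v_{5} = v_{4}  so sig = ⟨2 | 1⟩
  P={2,4}:  v_{2} + v_{4} = v_{1}  so sig = ⟨2 | 1⟩
  P={3,5}:  v_{3} + v_{5} = v_{0}  so sig = ⟨2 | 1⟩
  P={5,6}:  v_{5} + v_{6} = v_{1}  so sig = ⟨2 | 1⟩
  P={3,6}:  v_{3} + v_{6} = 2·v_{2}  so sig = ⟨2 | 2⟩
  P={4,6}:  v_{4} + v_{6} = 2·v_{1}  so sig = ⟨2 | 2⟩

Hence PRS(X_Σ) =
    |P|=2: 14 collections, coeffs (), (), (), (1), (1), (1), (1), (1), (1), (1), (1), (1), (2), (2)


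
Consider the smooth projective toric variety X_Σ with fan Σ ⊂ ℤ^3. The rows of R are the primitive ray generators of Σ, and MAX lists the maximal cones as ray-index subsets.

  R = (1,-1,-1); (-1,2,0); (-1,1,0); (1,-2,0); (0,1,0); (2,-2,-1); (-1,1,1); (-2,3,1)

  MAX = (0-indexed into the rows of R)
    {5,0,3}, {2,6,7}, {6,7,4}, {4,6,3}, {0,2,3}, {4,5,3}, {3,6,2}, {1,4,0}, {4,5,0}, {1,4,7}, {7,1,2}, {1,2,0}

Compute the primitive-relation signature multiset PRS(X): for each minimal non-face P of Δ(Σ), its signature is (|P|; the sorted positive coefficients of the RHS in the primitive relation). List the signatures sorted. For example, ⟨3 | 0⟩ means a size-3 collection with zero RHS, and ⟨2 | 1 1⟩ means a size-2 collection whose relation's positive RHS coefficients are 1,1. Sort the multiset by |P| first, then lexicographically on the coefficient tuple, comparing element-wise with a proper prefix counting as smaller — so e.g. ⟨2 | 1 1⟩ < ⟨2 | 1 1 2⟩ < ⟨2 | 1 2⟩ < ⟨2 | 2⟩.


Primitive collections (11):

  P={0,6}:  v_{0} + v_{6} = 0 ; sig = ⟨2 | 0⟩
  P={1,3}:  v_{1} + v_{3} = 0 ; sig = ⟨2 | 0⟩
  P={0,7}:  v_{0} + v_{7} = v_{1} ; sig = ⟨2 | 1⟩
  P={1,6}:  v_{1} + v_{6} = v_{7} ; sig = ⟨2 | 1⟩
  P={2,4}:  v_{2} + v_{4} = v_{1} ; sig = ⟨2 | 1⟩
  P={2,5}:  v_{2} + v_{5} = v_{0} ; sig = ⟨2 | 1⟩
  P={3,7}:  v_{3} + v_{7} = v_{6} ; sig = ⟨2 | 1⟩
  P={5,7}:  v_{5} + v_{7} = v_{4} ; sig = ⟨2 | 1⟩
  P={1,5}:  v_{1} + v_{5} = v_{0} + v_{4} ; sig = ⟨2 | 1 1⟩
  P={5,6}:  v_{5} + v_{6} = v_{3} + v_{4} ; sig = ⟨2 | 1 1⟩
  P={0,3,4}:  v_{0} + v_{3} + v_{4} = v_{5} ; sig = ⟨3 | 1⟩

Hence PRS(X_Σ) =
[⟨2 | 0⟩, ⟨2 | 0⟩, ⟨2 | 1⟩, ⟨2 | 1⟩, ⟨2 | 1⟩, ⟨2 | 1⟩, ⟨2 | 1⟩, ⟨2 | 1⟩, ⟨2 | 1 1⟩, ⟨2 | 1 1⟩, ⟨3 | 1⟩]


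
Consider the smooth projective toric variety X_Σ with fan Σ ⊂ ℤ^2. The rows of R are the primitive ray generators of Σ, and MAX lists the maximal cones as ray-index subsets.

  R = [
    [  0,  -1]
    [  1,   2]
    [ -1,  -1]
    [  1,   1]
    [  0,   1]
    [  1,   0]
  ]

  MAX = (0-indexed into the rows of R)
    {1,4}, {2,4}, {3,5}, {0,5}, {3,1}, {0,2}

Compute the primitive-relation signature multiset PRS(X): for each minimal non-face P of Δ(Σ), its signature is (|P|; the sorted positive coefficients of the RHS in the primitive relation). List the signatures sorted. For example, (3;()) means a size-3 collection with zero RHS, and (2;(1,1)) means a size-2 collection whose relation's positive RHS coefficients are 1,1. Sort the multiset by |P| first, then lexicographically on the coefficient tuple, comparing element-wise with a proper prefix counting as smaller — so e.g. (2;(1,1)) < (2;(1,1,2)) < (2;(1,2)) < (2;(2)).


The 9 primitive collections of Σ (r=6, n=2):

  • {0,4}:  v_{0} + v_{4} = 0  →  sig = (2;())
  • {2,3}:  v_{2} + v_{3} = 0  →  sig = (2;())
  • {0,1}:  v_{0} + v_{1} = v_{3}  →  sig = (2;(1))
  • {0,3}:  v_{0} + v_{3} = v_{5}  →  sig = (2;(1))
  • {1,2}:  v_{1} + v_{2} = v_{4}  →  sig = (2;(1))
  • {2,5}:  v_{2} + v_{5} = v_{0}  →  sig = (2;(1))
  • {3,4}:  v_{3} + v_{4} = v_{1}  →  sig = (2;(1))
  • {4,5}:  v_{4} + v_{5} = v_{3}  →  sig = (2;(1))
  • {1,5}:  v_{1} + v_{5} = 2·v_{3}  →  sig = (2;(2))

Signatures (|P|; sorted positive RHS coefficients), sorted:
    (2;())
    (2;())
    (2;(1))
    (2;(1))
    (2;(1))
    (2;(1))
    (2;(1))
    (2;(1))
    (2;(2))


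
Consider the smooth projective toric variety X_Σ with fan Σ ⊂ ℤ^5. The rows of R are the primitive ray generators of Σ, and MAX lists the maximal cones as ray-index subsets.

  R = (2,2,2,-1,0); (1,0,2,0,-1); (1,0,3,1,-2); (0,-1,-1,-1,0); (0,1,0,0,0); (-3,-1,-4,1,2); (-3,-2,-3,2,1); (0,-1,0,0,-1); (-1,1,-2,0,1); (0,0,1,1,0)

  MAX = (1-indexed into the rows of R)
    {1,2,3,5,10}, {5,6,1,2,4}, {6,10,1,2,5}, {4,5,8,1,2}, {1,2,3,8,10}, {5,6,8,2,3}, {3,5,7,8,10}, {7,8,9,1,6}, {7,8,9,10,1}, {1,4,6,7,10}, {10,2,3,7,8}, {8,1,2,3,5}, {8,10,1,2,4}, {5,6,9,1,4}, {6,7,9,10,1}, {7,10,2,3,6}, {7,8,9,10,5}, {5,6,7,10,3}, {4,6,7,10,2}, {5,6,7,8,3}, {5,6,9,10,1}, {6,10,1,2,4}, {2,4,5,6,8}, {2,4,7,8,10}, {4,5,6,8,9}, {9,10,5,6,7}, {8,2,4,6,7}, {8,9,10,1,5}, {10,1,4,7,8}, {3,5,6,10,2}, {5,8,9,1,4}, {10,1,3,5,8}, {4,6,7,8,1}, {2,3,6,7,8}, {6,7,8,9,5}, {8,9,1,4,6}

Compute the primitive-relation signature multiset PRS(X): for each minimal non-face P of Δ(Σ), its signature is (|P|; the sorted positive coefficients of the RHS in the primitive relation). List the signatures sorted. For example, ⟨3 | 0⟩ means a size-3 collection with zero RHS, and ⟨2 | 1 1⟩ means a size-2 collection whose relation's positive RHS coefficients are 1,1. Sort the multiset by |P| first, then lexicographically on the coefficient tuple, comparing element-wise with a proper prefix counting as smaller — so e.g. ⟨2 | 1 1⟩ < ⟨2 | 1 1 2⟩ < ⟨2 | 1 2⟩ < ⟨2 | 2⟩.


Σ has 16 primitive collections:

  P={2,9}:  v_{2} + v_{9} = v_{5}  →  sig = ⟨2 | 1⟩
  P={3,4}:  v_{3} + v_{4} = v_{2} + v_{8}  →  sig = ⟨2 | 1 1⟩
  P={3,9}:  v_{3} + v_{9} = 2·v_{5} + v_{8} + v_{10}  →  sig = ⟨2 | 1 1 2⟩
  P={4,5,10}:  v_{4} + v_{5} + v_{10} = 0  →  sig = ⟨3 | 0⟩
  P={1,2,7}:  v_{1} + v_{2} + v_{7} = v_{10}  →  sig = ⟨3 | 1⟩
  P={6,8,10}:  v_{6} + v_{8} + v_{10} = v_{7}  →  sig = ⟨3 | 1⟩
  P={1,3,6}:  v_{1} + v_{3} + v_{6} = v_{5} + v_{10}  →  sig = ⟨3 | 1 1⟩
  P={1,5,7}:  v_{1} + v_{5} + v_{7} = v_{9} + v_{10}  →  sig = ⟨3 | 1 1⟩
  P={2,5,7}:  v_{2} + v_{5} + v_{7} = v_{3} + v_{6}  →  sig = ⟨3 | 1 1⟩
  P={4,5,7}:  v_{4} + v_{5} + v_{7} = v_{6} + v_{8}  →  sig = ⟨3 | 1 1⟩
  P={4,9,10}:  v_{4} + v_{9} + v_{10} = v_{1} + v_{6} + v_{8}  →  sig = ⟨3 | 1 1 1⟩
  P={1,3,7}:  v_{1} + v_{3} + v_{7} = v_{5} + v_{8} + 2·v_{10}  →  sig = ⟨3 | 1 1 2⟩
  P={4,7,9}:  v_{4} + v_{7} + v_{9} = v_{1} + 2·v_{6} + 2·v_{8}  →  sig = ⟨3 | 1 2 2⟩
  P={1,2,6,8}:  v_{1} + v_{2} + v_{6} + v_{8} = 0  →  sig = ⟨4 | 0⟩
  P={1,5,6,8}:  v_{1} + v_{5} + v_{6} + v_{8} = v_{9}  →  sig = ⟨4 | 1⟩
  P={2,5,8,10}:  v_{2} + v_{5} + v_{8} + v_{10} = v_{3}  →  sig = ⟨4 | 1⟩

Signatures (|P|; sorted positive RHS coefficients), sorted:
    ⟨2 | 1⟩
    ⟨2 | 1 1⟩
    ⟨2 | 1 1 2⟩
    ⟨3 | 0⟩
    ⟨3 | 1⟩
    ⟨3 | 1⟩
    ⟨3 | 1 1⟩
    ⟨3 | 1 1⟩
    ⟨3 | 1 1⟩
    ⟨3 | 1 1⟩
    ⟨3 | 1 1 1⟩
    ⟨3 | 1 1 2⟩
    ⟨3 | 1 2 2⟩
    ⟨4 | 0⟩
    ⟨4 | 1⟩
    ⟨4 | 1⟩
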